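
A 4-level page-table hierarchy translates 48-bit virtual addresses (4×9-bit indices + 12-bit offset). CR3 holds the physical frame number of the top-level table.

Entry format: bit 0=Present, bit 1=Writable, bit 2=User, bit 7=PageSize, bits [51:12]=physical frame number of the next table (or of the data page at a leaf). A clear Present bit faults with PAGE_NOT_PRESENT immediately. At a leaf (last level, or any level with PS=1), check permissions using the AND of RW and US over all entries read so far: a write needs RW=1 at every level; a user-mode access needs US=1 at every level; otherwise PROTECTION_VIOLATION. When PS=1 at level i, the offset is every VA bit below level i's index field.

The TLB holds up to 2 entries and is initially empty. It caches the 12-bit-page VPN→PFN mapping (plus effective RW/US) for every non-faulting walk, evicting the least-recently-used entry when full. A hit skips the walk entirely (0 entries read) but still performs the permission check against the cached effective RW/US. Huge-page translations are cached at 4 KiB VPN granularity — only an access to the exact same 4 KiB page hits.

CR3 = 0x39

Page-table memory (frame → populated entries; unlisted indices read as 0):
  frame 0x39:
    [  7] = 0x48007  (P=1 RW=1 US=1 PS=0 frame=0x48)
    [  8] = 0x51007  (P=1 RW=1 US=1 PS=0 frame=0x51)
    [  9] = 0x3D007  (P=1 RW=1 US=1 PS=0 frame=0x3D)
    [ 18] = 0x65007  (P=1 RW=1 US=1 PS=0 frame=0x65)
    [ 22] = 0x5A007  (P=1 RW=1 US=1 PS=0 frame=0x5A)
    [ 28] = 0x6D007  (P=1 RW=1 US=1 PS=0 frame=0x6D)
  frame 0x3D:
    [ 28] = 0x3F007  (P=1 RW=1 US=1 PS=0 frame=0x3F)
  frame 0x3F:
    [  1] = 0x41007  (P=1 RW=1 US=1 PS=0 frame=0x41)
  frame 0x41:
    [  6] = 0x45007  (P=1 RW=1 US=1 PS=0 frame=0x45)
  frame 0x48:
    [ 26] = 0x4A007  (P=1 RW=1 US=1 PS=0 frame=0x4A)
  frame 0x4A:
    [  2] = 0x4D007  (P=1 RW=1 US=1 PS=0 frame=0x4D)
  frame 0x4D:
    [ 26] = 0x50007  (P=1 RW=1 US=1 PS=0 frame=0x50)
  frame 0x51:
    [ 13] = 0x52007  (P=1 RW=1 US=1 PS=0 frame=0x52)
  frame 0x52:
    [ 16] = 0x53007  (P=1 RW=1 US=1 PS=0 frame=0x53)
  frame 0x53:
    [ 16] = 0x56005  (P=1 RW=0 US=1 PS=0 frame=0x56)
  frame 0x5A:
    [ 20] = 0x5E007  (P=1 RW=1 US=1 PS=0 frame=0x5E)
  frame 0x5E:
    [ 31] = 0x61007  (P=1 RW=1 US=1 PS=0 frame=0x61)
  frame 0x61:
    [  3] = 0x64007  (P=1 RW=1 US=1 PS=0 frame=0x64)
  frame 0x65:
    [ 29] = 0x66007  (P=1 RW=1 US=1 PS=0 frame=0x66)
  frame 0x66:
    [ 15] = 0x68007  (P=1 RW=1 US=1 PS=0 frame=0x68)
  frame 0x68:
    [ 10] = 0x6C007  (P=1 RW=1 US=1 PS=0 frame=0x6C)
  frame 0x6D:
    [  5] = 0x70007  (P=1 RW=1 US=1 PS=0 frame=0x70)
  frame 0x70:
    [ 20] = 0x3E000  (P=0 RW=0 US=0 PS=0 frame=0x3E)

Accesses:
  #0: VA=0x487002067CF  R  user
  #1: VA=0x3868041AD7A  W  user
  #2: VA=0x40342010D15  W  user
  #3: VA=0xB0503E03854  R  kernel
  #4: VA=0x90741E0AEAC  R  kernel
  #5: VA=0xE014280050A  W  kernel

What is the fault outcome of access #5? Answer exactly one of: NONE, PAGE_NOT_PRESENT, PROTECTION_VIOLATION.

Per-access translation:
#0 VA=0x487002067CF (r,user):
  [0] read 0x39 idx=9: raw=0x3D007 flags P=1 W=1 U=1 S=0
  [1] read 0x3D idx=28: raw=0x3F007 flags P=1 W=1 U=1 S=0
  [2] read 0x3F idx=1: raw=0x41007 flags P=1 W=1 U=1 S=0
  [3] read 0x41 idx=6: raw=0x45007 flags P=1 W=1 U=1 S=0
  ✓ 0x457CF  — 4 lookups
#1 VA=0x3868041AD7A (w,user):
  [0] read 0x39 idx=7: raw=0x48007 flags P=1 W=1 U=1 S=0
  [1] read 0x48 idx=26: raw=0x4A007 flags P=1 W=1 U=1 S=0
  [2] read 0x4A idx=2: raw=0x4D007 flags P=1 W=1 U=1 S=0
  [3] read 0x4D idx=26: raw=0x50007 flags P=1 W=1 U=1 S=0
  ✓ 0x50D7A  — 4 lookups
#2 VA=0x40342010D15 (w,user):
  [0] read 0x39 idx=8: raw=0x51007 flags P=1 W=1 U=1 S=0
  [1] read 0x51 idx=13: raw=0x52007 flags P=1 W=1 U=1 S=0
  [2] read 0x52 idx=16: raw=0x53007 flags P=1 W=1 U=1 S=0
  [3] read 0x53 idx=16: raw=0x56005 flags P=1 W=0 U=1 S=0
  → PROTECTION_VIOLATION  (4 entries read)
#3 VA=0xB0503E03854 (r,kernel):
  [0] read 0x39 idx=22: raw=0x5A007 flags P=1 W=1 U=1 S=0
  [1] read 0x5A idx=20: raw=0x5E007 flags P=1 W=1 U=1 S=0
  [2] read 0x5E idx=31: raw=0x61007 flags P=1 W=1 U=1 S=0
  [3] read 0x61 idx=3: raw=0x64007 flags P=1 W=1 U=1 S=0
  ✓ 0x64854  — 4 lookups
#4 VA=0x90741E0AEAC (r,kernel):
  [0] read 0x39 idx=18: raw=0x65007 flags P=1 W=1 U=1 S=0
  [1] read 0x65 idx=29: raw=0x66007 flags P=1 W=1 U=1 S=0
  [2] read 0x66 idx=15: raw=0x68007 flags P=1 W=1 U=1 S=0
  [3] read 0x68 idx=10: raw=0x6C007 flags P=1 W=1 U=1 S=0
  ✓ 0x6CEAC  — 4 lookups
#5 VA=0xE014280050A (w,kernel):
  [0] read 0x39 idx=28: raw=0x6D007 flags P=1 W=1 U=1 S=0
  [1] read 0x6D idx=5: raw=0x70007 flags P=1 W=1 U=1 S=0
  [2] read 0x70 idx=20: raw=0x3E000 flags P=0 W=0 U=0 S=0
  → PAGE_NOT_PRESENT  (3 entries read)

Access #5 fault: PAGE_NOT_PRESENT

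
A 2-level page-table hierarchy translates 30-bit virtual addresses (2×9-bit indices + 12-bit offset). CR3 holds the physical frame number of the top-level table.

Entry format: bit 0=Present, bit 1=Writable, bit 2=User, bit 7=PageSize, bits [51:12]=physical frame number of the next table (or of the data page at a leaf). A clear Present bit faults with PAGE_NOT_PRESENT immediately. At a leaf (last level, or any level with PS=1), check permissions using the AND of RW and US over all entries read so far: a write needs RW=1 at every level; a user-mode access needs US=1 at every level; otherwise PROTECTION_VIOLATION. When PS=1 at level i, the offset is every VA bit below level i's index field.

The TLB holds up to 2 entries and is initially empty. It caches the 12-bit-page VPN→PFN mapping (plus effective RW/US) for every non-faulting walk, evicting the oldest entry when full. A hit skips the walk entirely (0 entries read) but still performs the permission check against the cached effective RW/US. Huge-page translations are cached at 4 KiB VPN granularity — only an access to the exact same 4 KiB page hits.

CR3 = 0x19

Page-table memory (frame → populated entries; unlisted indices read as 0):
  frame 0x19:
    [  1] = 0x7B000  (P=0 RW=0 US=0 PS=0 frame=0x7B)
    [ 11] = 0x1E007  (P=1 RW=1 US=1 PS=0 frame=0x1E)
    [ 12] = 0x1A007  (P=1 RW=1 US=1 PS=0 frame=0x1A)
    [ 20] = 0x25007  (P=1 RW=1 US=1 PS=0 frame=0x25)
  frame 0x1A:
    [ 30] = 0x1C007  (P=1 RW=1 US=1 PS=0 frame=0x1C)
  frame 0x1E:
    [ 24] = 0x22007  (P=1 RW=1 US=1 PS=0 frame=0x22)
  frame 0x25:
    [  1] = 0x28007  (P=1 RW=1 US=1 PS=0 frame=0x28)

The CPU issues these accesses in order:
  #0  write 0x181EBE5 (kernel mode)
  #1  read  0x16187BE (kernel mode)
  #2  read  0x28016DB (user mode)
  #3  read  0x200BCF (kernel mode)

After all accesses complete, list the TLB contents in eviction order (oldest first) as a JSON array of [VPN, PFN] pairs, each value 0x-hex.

Trace:
#0 VA=0x181EBE5 (w,kernel):
  lvl0: tbl 0x19, slot 12 ⇒ 0x1A007 (P1/RW1/US1/PS0)
  lvl1: tbl 0x1A, slot 30 ⇒ 0x1C007 (P1/RW1/US1/PS0)
  → PA=0x1CBE5  (2 entries read)
#1 VA=0x16187BE (r,kernel):
  lvl0: tbl 0x19, slot 11 ⇒ 0x1E007 (P1/RW1/US1/PS0)
  lvl1: tbl 0x1E, slot 24 ⇒ 0x22007 (P1/RW1/US1/PS0)
  → PA=0x227BE  (2 entries read)
#2 VA=0x28016DB (r,user):
  lvl0: tbl 0x19, slot 20 ⇒ 0x25007 (P1/RW1/US1/PS0)
  lvl1: tbl 0x25, slot 1 ⇒ 0x28007 (P1/RW1/US1/PS0)
  → PA=0x286DB  (2 entries read)
#3 VA=0x200BCF (r,kernel):
  lvl0: tbl 0x19, slot 1 ⇒ 0x7B000 (P0/RW0/US0/PS0)
  → PAGE_NOT_PRESENT  (1 entries read)

TLB: [["0x1618", "0x22"], ["0x2801", "0x28"]]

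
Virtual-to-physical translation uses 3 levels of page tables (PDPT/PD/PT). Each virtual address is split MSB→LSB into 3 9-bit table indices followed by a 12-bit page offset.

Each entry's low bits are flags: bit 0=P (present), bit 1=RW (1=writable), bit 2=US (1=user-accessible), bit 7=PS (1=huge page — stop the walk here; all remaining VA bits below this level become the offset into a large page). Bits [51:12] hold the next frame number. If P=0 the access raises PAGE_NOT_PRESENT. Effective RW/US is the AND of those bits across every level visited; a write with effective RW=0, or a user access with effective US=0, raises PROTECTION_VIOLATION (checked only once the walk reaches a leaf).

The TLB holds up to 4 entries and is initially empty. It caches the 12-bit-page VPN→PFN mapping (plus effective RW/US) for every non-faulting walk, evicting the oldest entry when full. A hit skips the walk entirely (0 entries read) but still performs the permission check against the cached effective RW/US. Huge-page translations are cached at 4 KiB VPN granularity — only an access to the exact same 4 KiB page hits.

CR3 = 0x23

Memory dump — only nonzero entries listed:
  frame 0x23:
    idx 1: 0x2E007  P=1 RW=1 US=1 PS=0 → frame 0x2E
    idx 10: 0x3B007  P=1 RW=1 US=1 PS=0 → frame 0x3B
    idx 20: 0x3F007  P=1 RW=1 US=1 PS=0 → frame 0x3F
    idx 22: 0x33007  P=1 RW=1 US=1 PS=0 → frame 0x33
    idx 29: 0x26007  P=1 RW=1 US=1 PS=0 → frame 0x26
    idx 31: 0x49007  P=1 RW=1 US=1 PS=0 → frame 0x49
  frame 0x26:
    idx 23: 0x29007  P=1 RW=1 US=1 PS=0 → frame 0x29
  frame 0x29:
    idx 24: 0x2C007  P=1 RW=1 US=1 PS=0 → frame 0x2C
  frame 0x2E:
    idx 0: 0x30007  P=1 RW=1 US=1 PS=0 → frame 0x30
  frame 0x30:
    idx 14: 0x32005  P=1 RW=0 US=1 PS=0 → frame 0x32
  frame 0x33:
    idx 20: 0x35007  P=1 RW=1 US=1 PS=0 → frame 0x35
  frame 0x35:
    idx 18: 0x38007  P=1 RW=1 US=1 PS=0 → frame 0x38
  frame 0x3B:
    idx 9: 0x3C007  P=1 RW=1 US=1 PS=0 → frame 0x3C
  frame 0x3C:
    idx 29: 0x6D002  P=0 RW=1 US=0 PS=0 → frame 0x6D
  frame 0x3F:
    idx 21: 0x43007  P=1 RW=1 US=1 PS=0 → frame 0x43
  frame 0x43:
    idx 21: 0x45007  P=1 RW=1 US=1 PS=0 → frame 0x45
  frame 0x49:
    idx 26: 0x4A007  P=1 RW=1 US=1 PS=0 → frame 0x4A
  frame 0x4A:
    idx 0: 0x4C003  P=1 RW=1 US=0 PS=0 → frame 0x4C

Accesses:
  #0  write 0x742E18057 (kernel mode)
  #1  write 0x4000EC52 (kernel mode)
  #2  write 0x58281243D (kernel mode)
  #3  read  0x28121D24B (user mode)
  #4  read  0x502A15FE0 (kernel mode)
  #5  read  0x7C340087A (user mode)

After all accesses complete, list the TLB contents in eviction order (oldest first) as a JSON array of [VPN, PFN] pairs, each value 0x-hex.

Per-access translation:
#0 VA=0x742E18057 (w,kernel):
  [0] read 0x23 idx=29: raw=0x26007 flags P=1 W=1 U=1 S=0
  [1] read 0x26 idx=23: raw=0x29007 flags P=1 W=1 U=1 S=0
  [2] read 0x29 idx=24: raw=0x2C007 flags P=1 W=1 U=1 S=0
  ⇒ phys 0x2C057  [3 reads]
#1 VA=0x4000EC52 (w,kernel):
  [0] read 0x23 idx=1: raw=0x2E007 flags P=1 W=1 U=1 S=0
  [1] read 0x2E idx=0: raw=0x30007 flags P=1 W=1 U=1 S=0
  [2] read 0x30 idx=14: raw=0x32005 flags P=1 W=0 U=1 S=0
  ⇒ fault: PROTECTION_VIOLATION  — 3 lookups
#2 VA=0x58281243D (w,kernel):
  [0] read 0x23 idx=22: raw=0x33007 flags P=1 W=1 U=1 S=0
  [1] read 0x33 idx=20: raw=0x35007 flags P=1 W=1 U=1 S=0
  [2] read 0x35 idx=18: raw=0x38007 flags P=1 W=1 U=1 S=0
  ⇒ phys 0x3843D  [3 reads]
#3 VA=0x28121D24B (r,user):
  [0] read 0x23 idx=10: raw=0x3B007 flags P=1 W=1 U=1 S=0
  [1] read 0x3B idx=9: raw=0x3C007 flags P=1 W=1 U=1 S=0
  [2] read 0x3C idx=29: raw=0x6D002 flags P=0 W=1 U=0 S=0
  ⇒ fault: PAGE_NOT_PRESENT  — 3 lookups
#4 VA=0x502A15FE0 (r,kernel):
  [0] read 0x23 idx=20: raw=0x3F007 flags P=1 W=1 U=1 S=0
  [1] read 0x3F idx=21: raw=0x43007 flags P=1 W=1 U=1 S=0
  [2] read 0x43 idx=21: raw=0x45007 flags P=1 W=1 U=1 S=0
  ⇒ phys 0x45FE0  [3 reads]
#5 VA=0x7C340087A (r,user):
  [0] read 0x23 idx=31: raw=0x49007 flags P=1 W=1 U=1 S=0
  [1] read 0x49 idx=26: raw=0x4A007 flags P=1 W=1 U=1 S=0
  [2] read 0x4A idx=0: raw=0x4C003 flags P=1 W=1 U=0 S=0
  ⇒ fault: PROTECTION_VIOLATION  — 3 lookups

TLB: [["0x742E18", "0x2C"], ["0x582812", "0x38"], ["0x502A15", "0x45"]]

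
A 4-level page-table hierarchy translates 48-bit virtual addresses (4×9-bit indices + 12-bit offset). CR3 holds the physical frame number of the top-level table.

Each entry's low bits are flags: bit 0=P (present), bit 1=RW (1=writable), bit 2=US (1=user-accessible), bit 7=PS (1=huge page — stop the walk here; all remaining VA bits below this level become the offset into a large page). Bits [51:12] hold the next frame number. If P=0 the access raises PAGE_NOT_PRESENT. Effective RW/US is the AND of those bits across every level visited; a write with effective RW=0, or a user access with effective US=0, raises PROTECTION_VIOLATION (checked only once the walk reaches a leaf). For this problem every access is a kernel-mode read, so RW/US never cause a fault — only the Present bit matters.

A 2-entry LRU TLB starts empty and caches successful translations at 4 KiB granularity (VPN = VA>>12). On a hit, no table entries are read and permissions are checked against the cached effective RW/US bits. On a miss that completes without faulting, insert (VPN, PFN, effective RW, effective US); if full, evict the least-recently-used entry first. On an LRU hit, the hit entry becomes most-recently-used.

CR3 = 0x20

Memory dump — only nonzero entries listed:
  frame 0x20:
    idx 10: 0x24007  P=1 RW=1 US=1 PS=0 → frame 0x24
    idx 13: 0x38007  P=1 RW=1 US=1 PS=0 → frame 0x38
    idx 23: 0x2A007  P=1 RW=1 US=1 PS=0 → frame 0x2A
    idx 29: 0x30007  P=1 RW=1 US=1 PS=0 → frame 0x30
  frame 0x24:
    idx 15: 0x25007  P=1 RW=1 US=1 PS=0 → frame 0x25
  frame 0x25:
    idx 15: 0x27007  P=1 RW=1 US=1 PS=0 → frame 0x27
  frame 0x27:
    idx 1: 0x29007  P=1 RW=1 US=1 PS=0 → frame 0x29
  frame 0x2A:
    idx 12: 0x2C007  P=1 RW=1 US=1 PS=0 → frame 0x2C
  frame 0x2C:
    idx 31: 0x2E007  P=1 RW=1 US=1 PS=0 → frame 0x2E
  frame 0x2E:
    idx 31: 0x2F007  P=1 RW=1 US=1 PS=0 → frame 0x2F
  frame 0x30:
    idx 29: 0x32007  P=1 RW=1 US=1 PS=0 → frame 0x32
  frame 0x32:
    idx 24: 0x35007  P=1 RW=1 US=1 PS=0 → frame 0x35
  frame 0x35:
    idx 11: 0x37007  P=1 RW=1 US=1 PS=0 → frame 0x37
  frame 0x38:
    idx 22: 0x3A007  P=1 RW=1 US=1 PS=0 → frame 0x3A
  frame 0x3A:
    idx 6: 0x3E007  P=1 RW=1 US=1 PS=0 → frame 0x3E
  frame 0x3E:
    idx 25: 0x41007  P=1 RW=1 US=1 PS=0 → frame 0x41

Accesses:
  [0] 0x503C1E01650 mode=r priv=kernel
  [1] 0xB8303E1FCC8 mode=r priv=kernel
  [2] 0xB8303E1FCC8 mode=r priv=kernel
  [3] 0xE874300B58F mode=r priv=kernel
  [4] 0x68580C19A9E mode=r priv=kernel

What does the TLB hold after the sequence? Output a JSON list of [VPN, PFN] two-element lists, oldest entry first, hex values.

Walk each access:
#0 VA=0x503C1E01650 (r,kernel):
  lvl0: tbl 0x20, slot 10 ⇒ 0x24007 (P1/RW1/US1/PS0)
  lvl1: tbl 0x24, slot 15 ⇒ 0x25007 (P1/RW1/US1/PS0)
  lvl2: tbl 0x25, slot 15 ⇒ 0x27007 (P1/RW1/US1/PS0)
  lvl3: tbl 0x27, slot 1 ⇒ 0x29007 (P1/RW1/US1/PS0)
  → PA=0x29650  (4 entries read)
#1 VA=0xB8303E1FCC8 (r,kernel):
  lvl0: tbl 0x20, slot 23 ⇒ 0x2A007 (P1/RW1/US1/PS0)
  lvl1: tbl 0x2A, slot 12 ⇒ 0x2C007 (P1/RW1/US1/PS0)
  lvl2: tbl 0x2C, slot 31 ⇒ 0x2E007 (P1/RW1/US1/PS0)
  lvl3: tbl 0x2E, slot 31 ⇒ 0x2F007 (P1/RW1/US1/PS0)
  → PA=0x2FCC8  (4 entries read)
#2 VA=0xB8303E1FCC8 (r,kernel):
  TLB hit vpn=0xB8303E1F → PA=0x2FCC8
#3 VA=0xE874300B58F (r,kernel):
  lvl0: tbl 0x20, slot 29 ⇒ 0x30007 (P1/RW1/US1/PS0)
  lvl1: tbl 0x30, slot 29 ⇒ 0x32007 (P1/RW1/US1/PS0)
  lvl2: tbl 0x32, slot 24 ⇒ 0x35007 (P1/RW1/US1/PS0)
  lvl3: tbl 0x35, slot 11 ⇒ 0x37007 (P1/RW1/US1/PS0)
  → PA=0x3758F  (4 entries read)
#4 VA=0x68580C19A9E (r,kernel):
  lvl0: tbl 0x20, slot 13 ⇒ 0x38007 (P1/RW1/US1/PS0)
  lvl1: tbl 0x38, slot 22 ⇒ 0x3A007 (P1/RW1/US1/PS0)
  lvl2: tbl 0x3A, slot 6 ⇒ 0x3E007 (P1/RW1/US1/PS0)
  lvl3: tbl 0x3E, slot 25 ⇒ 0x41007 (P1/RW1/US1/PS0)
  → PA=0x41A9E  (4 entries read)

TLB: [["0xE874300B", "0x37"], ["0x68580C19", "0x41"]]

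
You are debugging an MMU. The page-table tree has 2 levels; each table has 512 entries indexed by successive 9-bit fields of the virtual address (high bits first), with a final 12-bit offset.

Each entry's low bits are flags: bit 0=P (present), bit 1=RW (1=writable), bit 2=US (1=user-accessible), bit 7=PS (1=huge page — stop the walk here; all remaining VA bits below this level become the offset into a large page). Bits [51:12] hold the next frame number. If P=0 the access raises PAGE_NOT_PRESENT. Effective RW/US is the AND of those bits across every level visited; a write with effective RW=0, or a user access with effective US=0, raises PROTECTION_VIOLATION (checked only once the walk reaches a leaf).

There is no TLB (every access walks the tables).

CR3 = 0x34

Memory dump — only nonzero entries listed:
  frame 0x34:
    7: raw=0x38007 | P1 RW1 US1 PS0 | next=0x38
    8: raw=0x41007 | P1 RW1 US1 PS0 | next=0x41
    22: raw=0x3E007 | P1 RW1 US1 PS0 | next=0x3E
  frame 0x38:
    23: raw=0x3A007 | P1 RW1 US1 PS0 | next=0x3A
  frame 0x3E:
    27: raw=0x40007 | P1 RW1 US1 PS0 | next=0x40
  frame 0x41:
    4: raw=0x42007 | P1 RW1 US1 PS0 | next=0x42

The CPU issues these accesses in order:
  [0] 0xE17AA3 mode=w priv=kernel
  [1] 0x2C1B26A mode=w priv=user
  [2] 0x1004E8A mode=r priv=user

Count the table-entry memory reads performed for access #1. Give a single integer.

Walk each access:
#0 VA=0xE17AA3 (w,kernel):
  [0] read 0x34 idx=7: raw=0x38007 flags P=1 W=1 U=1 S=0
  [1] read 0x38 idx=23: raw=0x3A007 flags P=1 W=1 U=1 S=0
  ✓ 0x3AAA3  — 2 lookups
#1 VA=0x2C1B26A (w,user):
  [0] read 0x34 idx=22: raw=0x3E007 flags P=1 W=1 U=1 S=0
  [1] read 0x3E idx=27: raw=0x40007 flags P=1 W=1 U=1 S=0
  ✓ 0x4026A  — 2 lookups
#2 VA=0x1004E8A (r,user):
  [0] read 0x34 idx=8: raw=0x41007 flags P=1 W=1 U=1 S=0
  [1] read 0x41 idx=4: raw=0x42007 flags P=1 W=1 U=1 S=0
  ✓ 0x42E8A  — 2 lookups

Entries read for #1: 2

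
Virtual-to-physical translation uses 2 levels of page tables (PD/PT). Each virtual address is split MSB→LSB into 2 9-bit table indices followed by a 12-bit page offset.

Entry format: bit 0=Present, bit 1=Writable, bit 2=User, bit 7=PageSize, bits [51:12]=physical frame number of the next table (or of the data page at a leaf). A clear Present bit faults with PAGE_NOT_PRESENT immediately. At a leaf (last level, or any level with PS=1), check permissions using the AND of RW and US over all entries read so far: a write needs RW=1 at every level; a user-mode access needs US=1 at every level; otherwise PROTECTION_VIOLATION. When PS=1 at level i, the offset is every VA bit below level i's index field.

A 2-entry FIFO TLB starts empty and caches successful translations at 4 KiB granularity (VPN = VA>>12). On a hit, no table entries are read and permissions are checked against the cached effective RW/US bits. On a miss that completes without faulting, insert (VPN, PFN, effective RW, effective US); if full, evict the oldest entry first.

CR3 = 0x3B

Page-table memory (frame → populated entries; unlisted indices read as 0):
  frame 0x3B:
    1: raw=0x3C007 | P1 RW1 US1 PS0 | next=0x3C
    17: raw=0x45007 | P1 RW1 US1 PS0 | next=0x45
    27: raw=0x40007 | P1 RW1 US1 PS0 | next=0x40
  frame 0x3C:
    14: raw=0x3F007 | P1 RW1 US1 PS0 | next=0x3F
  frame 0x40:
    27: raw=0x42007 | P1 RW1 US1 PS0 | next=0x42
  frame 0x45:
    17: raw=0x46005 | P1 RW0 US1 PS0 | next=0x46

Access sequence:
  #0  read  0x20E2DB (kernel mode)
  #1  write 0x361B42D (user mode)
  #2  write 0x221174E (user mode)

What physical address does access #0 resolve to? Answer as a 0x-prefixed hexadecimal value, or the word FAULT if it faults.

Walk each access:
#0 VA=0x20E2DB (r,kernel):
  lvl0: tbl 0x3B, slot 1 ⇒ 0x3C007 (P1/RW1/US1/PS0)
  lvl1: tbl 0x3C, slot 14 ⇒ 0x3F007 (P1/RW1/US1/PS0)
  ✓ 0x3F2DB  — 2 lookups
#1 VA=0x361B42D (w,user):
  lvl0: tbl 0x3B, slot 27 ⇒ 0x40007 (P1/RW1/US1/PS0)
  lvl1: tbl 0x40, slot 27 ⇒ 0x42007 (P1/RW1/US1/PS0)
  ✓ 0x4242D  — 2 lookups
#2 VA=0x221174E (w,user):
  lvl0: tbl 0x3B, slot 17 ⇒ 0x45007 (P1/RW1/US1/PS0)
  lvl1: tbl 0x45, slot 17 ⇒ 0x46005 (P1/RW0/US1/PS0)
  ✗ PROTECTION_VIOLATION  [2 reads]

Access #0 PA: 0x3F2DB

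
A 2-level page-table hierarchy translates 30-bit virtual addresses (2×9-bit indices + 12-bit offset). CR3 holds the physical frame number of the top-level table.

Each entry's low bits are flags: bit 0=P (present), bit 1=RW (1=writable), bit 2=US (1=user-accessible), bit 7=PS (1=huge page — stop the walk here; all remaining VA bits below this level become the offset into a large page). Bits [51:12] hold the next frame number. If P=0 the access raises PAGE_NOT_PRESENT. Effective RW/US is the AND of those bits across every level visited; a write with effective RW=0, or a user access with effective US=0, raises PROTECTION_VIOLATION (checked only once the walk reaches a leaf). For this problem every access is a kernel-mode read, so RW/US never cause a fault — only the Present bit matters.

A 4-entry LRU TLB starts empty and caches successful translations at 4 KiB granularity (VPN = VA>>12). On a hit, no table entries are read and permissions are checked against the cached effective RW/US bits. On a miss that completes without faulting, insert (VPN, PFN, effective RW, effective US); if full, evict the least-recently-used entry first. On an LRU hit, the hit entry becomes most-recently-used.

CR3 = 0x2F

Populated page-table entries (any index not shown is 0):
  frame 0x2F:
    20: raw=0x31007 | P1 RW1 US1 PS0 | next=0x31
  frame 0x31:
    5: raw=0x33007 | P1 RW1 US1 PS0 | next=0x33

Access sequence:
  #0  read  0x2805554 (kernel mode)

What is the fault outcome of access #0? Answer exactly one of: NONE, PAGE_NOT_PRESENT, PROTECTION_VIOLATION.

Per-access translation:
#0 VA=0x2805554 (r,kernel):
  lvl0: tbl 0x2F, slot 20 ⇒ 0x31007 (P1/RW1/US1/PS0)
  lvl1: tbl 0x31, slot 5 ⇒ 0x33007 (P1/RW1/US1/PS0)
  ✓ 0x33554  — 2 lookups

Access #0 fault: NONE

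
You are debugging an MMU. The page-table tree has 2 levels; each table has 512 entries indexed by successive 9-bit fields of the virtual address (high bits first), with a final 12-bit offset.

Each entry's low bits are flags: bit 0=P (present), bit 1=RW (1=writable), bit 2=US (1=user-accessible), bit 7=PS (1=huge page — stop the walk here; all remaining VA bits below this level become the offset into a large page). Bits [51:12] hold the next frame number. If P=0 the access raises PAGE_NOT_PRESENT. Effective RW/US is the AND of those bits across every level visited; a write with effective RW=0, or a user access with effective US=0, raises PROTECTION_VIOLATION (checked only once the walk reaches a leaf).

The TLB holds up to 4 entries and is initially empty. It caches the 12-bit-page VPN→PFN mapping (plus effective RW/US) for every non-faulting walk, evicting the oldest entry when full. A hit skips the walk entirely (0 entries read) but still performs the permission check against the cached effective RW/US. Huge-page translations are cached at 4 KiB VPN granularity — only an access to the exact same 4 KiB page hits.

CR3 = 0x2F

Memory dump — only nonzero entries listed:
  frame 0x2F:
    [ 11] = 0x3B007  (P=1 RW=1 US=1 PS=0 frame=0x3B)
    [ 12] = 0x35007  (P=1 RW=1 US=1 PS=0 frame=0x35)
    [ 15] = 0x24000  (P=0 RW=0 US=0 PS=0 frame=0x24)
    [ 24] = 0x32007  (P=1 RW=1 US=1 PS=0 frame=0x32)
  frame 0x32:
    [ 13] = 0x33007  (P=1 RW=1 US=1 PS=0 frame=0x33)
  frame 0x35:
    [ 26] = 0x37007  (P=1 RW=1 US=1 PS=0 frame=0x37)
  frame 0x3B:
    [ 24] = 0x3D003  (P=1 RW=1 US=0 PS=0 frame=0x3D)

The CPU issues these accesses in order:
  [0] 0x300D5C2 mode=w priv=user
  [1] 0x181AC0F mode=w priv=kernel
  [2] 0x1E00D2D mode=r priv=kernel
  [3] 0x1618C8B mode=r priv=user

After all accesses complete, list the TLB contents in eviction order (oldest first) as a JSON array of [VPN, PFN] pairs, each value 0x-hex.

Walk each access:
#0 VA=0x300D5C2 (w,user):
  L0 @0x2F[24] → 0x32007  P=1,RW=1,US=1,PS=0
  L1 @0x32[13] → 0x33007  P=1,RW=1,US=1,PS=0
  → PA=0x335C2  (2 entries read)
#1 VA=0x181AC0F (w,kernel):
  L0 @0x2F[12] → 0x35007  P=1,RW=1,US=1,PS=0
  L1 @0x35[26] → 0x37007  P=1,RW=1,US=1,PS=0
  → PA=0x37C0F  (2 entries read)
#2 VA=0x1E00D2D (r,kernel):
  L0 @0x2F[15] → 0x24000  P=0,RW=0,US=0,PS=0
  → PAGE_NOT_PRESENT  (1 entries read)
#3 VA=0x1618C8B (r,user):
  L0 @0x2F[11] → 0x3B007  P=1,RW=1,US=1,PS=0
  L1 @0x3B[24] → 0x3D003  P=1,RW=1,US=0,PS=0
  → PROTECTION_VIOLATION  (2 entries read)

TLB: [["0x300D", "0x33"], ["0x181A", "0x37"]]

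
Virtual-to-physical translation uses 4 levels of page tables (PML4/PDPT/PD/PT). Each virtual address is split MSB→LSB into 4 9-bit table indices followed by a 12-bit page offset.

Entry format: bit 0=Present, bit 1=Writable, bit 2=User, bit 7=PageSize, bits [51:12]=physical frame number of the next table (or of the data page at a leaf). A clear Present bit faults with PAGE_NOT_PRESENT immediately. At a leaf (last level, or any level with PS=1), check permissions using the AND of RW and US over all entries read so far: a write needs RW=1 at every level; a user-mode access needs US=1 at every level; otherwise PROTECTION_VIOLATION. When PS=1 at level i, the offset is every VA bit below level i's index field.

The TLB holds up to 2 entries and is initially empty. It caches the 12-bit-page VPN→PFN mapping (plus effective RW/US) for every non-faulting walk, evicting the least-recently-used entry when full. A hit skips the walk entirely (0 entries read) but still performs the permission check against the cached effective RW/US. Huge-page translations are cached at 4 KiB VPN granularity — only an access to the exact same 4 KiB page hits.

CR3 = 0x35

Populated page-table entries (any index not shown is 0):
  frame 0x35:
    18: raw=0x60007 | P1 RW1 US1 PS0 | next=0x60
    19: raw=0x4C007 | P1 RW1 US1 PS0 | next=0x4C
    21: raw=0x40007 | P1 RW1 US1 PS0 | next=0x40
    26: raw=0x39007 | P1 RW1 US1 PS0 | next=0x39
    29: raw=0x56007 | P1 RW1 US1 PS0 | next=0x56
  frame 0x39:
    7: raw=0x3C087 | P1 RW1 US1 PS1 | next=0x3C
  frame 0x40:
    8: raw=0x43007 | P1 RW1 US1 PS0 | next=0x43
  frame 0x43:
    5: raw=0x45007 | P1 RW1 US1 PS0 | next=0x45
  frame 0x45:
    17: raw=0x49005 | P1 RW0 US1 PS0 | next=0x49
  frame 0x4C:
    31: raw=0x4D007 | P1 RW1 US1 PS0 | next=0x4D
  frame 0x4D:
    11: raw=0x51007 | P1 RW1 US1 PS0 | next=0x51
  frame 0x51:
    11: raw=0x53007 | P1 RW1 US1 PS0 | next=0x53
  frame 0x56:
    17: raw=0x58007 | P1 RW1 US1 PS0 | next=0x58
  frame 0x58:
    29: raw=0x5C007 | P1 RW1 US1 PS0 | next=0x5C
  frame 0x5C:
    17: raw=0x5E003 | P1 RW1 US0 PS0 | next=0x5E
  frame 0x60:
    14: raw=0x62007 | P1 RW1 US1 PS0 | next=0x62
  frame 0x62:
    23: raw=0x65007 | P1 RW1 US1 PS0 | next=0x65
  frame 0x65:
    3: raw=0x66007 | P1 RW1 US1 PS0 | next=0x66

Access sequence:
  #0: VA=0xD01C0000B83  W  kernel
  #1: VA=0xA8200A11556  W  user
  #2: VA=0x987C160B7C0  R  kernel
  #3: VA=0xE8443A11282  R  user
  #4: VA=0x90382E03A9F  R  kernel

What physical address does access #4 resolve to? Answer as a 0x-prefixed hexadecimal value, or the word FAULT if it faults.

Trace:
#0 VA=0xD01C0000B83 (w,kernel):
  L0 @0x35[26] → 0x39007  P=1,RW=1,US=1,PS=0
  L1 @0x39[7] → 0x3C087  P=1,RW=1,US=1,PS=1
  ✓ 0x3CB83 (huge @L1)  — 2 lookups
#1 VA=0xA8200A11556 (w,user):
  L0 @0x35[21] → 0x40007  P=1,RW=1,US=1,PS=0
  L1 @0x40[8] → 0x43007  P=1,RW=1,US=1,PS=0
  L2 @0x43[5] → 0x45007  P=1,RW=1,US=1,PS=0
  L3 @0x45[17] → 0x49005  P=1,RW=0,US=1,PS=0
  ✗ PROTECTION_VIOLATION  [4 reads]
#2 VA=0x987C160B7C0 (r,kernel):
  L0 @0x35[19] → 0x4C007  P=1,RW=1,US=1,PS=0
  L1 @0x4C[31] → 0x4D007  P=1,RW=1,US=1,PS=0
  L2 @0x4D[11] → 0x51007  P=1,RW=1,US=1,PS=0
  L3 @0x51[11] → 0x53007  P=1,RW=1,US=1,PS=0
  ✓ 0x537C0  — 4 lookups
#3 VA=0xE8443A11282 (r,user):
  L0 @0x35[29] → 0x56007  P=1,RW=1,US=1,PS=0
  L1 @0x56[17] → 0x58007  P=1,RW=1,US=1,PS=0
  L2 @0x58[29] → 0x5C007  P=1,RW=1,US=1,PS=0
  L3 @0x5C[17] → 0x5E003  P=1,RW=1,US=0,PS=0
  ✗ PROTECTION_VIOLATION  [4 reads]
#4 VA=0x90382E03A9F (r,kernel):
  L0 @0x35[18] → 0x60007  P=1,RW=1,US=1,PS=0
  L1 @0x60[14] → 0x62007  P=1,RW=1,US=1,PS=0
  L2 @0x62[23] → 0x65007  P=1,RW=1,US=1,PS=0
  L3 @0x65[3] → 0x66007  P=1,RW=1,US=1,PS=0
  ✓ 0x66A9F  — 4 lookups

Access #4 PA: 0x66A9F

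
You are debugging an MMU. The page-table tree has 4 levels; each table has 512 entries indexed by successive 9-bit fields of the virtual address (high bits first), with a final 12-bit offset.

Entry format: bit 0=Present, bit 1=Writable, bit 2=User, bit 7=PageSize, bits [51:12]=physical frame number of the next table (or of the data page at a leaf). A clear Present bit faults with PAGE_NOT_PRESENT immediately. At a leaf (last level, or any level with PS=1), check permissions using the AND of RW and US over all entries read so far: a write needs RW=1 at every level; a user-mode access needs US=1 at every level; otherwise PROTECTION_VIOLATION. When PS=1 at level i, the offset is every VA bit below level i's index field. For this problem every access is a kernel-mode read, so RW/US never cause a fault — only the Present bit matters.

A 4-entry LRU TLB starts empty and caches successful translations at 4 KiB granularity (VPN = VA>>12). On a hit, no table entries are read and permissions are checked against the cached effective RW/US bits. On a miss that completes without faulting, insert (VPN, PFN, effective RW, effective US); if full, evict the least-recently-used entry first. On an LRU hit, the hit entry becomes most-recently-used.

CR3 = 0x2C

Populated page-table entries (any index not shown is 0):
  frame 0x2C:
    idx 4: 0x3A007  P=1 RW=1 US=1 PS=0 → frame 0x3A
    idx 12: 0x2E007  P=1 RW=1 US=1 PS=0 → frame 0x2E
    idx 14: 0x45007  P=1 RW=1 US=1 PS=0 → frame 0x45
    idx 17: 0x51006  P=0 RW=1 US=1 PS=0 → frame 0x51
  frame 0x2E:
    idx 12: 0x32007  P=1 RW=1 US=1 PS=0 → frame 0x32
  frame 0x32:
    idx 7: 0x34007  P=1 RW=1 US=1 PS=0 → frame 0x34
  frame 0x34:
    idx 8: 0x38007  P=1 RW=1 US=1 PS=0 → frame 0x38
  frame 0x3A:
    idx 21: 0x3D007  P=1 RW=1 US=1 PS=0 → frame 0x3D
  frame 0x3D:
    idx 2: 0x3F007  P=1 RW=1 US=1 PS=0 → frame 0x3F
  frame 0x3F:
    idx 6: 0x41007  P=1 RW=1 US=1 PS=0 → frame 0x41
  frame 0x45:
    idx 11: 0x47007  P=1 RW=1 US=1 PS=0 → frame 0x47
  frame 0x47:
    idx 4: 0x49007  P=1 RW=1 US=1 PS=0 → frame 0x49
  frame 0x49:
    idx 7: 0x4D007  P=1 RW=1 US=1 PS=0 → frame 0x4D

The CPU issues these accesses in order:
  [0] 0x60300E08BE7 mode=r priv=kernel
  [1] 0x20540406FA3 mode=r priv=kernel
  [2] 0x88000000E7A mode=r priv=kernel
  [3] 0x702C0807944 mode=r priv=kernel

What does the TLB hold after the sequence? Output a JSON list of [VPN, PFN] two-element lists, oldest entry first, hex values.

Trace:
#0 VA=0x60300E08BE7 (r,kernel):
  [0] read 0x2C idx=12: raw=0x2E007 flags P=1 W=1 U=1 S=0
  [1] read 0x2E idx=12: raw=0x32007 flags P=1 W=1 U=1 S=0
  [2] read 0x32 idx=7: raw=0x34007 flags P=1 W=1 U=1 S=0
  [3] read 0x34 idx=8: raw=0x38007 flags P=1 W=1 U=1 S=0
  ⇒ phys 0x38BE7  [4 reads]
#1 VA=0x20540406FA3 (r,kernel):
  [0] read 0x2C idx=4: raw=0x3A007 flags P=1 W=1 U=1 S=0
  [1] read 0x3A idx=21: raw=0x3D007 flags P=1 W=1 U=1 S=0
  [2] read 0x3D idx=2: raw=0x3F007 flags P=1 W=1 U=1 S=0
  [3] read 0x3F idx=6: raw=0x41007 flags P=1 W=1 U=1 S=0
  ⇒ phys 0x41FA3  [4 reads]
#2 VA=0x88000000E7A (r,kernel):
  [0] read 0x2C idx=17: raw=0x51006 flags P=0 W=1 U=1 S=0
  ✗ PAGE_NOT_PRESENT  [1 reads]
#3 VA=0x702C0807944 (r,kernel):
  [0] read 0x2C idx=14: raw=0x45007 flags P=1 W=1 U=1 S=0
  [1] read 0x45 idx=11: raw=0x47007 flags P=1 W=1 U=1 S=0
  [2] read 0x47 idx=4: raw=0x49007 flags P=1 W=1 U=1 S=0
  [3] read 0x49 idx=7: raw=0x4D007 flags P=1 W=1 U=1 S=0
  ⇒ phys 0x4D944  [4 reads]

TLB: [["0x60300E08", "0x38"], ["0x20540406", "0x41"], ["0x702C0807", "0x4D"]]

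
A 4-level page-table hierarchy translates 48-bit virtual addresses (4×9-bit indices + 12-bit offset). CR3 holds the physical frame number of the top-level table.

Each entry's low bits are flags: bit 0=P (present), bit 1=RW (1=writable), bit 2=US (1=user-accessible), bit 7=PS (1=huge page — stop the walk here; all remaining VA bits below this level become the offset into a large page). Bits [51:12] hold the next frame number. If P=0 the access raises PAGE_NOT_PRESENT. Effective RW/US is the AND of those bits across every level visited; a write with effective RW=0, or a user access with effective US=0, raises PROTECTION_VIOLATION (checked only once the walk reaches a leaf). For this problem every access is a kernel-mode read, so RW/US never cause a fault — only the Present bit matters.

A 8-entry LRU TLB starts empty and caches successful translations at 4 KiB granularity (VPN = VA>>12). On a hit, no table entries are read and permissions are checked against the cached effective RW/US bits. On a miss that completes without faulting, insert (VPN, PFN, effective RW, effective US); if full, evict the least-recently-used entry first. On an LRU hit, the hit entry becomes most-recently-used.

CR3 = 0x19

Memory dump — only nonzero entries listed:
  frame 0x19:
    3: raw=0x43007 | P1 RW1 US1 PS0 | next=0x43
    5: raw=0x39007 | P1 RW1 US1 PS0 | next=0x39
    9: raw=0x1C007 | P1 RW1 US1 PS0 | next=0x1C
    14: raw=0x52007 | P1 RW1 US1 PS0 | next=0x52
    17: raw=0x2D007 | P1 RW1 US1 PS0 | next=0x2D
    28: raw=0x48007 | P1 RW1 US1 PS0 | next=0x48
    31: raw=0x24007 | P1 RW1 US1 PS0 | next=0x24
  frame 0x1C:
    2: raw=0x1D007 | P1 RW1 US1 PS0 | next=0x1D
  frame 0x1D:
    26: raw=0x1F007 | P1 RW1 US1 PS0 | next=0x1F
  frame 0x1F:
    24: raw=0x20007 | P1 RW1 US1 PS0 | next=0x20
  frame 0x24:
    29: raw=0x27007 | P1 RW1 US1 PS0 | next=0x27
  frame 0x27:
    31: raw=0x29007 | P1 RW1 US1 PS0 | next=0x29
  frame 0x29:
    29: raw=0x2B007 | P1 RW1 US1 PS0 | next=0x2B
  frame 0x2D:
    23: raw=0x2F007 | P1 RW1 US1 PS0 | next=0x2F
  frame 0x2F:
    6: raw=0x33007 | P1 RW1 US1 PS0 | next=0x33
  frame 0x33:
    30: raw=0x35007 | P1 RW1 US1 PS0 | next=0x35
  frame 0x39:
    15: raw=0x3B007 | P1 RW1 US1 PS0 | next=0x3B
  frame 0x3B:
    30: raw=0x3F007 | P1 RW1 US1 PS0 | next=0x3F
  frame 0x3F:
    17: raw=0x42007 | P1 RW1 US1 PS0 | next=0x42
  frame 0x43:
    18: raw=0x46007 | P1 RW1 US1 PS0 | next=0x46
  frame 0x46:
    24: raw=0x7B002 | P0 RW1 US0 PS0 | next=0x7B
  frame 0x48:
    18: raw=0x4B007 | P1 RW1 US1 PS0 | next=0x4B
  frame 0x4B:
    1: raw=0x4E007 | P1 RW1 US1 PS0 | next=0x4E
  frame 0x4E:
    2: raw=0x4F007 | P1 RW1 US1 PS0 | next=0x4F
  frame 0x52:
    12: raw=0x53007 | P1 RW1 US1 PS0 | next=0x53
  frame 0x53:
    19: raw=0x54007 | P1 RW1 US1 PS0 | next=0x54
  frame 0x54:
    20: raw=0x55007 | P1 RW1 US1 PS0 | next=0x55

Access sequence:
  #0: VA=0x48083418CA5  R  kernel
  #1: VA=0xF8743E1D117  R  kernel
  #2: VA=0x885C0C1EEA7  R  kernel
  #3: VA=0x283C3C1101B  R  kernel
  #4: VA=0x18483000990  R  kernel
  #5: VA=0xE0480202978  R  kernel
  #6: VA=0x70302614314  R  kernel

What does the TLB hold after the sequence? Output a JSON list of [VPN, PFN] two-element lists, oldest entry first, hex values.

Per-access translation:
#0 VA=0x48083418CA5 (r,kernel):
  [0] read 0x19 idx=9: raw=0x1C007 flags P=1 W=1 U=1 S=0
  [1] read 0x1C idx=2: raw=0x1D007 flags P=1 W=1 U=1 S=0
  [2] read 0x1D idx=26: raw=0x1F007 flags P=1 W=1 U=1 S=0
  [3] read 0x1F idx=24: raw=0x20007 flags P=1 W=1 U=1 S=0
  ✓ 0x20CA5  — 4 lookups
#1 VA=0xF8743E1D117 (r,kernel):
  [0] read 0x19 idx=31: raw=0x24007 flags P=1 W=1 U=1 S=0
  [1] read 0x24 idx=29: raw=0x27007 flags P=1 W=1 U=1 S=0
  [2] read 0x27 idx=31: raw=0x29007 flags P=1 W=1 U=1 S=0
  [3] read 0x29 idx=29: raw=0x2B007 flags P=1 W=1 U=1 S=0
  ✓ 0x2B117  — 4 lookups
#2 VA=0x885C0C1EEA7 (r,kernel):
  [0] read 0x19 idx=17: raw=0x2D007 flags P=1 W=1 U=1 S=0
  [1] read 0x2D idx=23: raw=0x2F007 flags P=1 W=1 U=1 S=0
  [2] read 0x2F idx=6: raw=0x33007 flags P=1 W=1 U=1 S=0
  [3] read 0x33 idx=30: raw=0x35007 flags P=1 W=1 U=1 S=0
  ✓ 0x35EA7  — 4 lookups
#3 VA=0x283C3C1101B (r,kernel):
  [0] read 0x19 idx=5: raw=0x39007 flags P=1 W=1 U=1 S=0
  [1] read 0x39 idx=15: raw=0x3B007 flags P=1 W=1 U=1 S=0
  [2] read 0x3B idx=30: raw=0x3F007 flags P=1 W=1 U=1 S=0
  [3] read 0x3F idx=17: raw=0x42007 flags P=1 W=1 U=1 S=0
  ✓ 0x4201B  — 4 lookups
#4 VA=0x18483000990 (r,kernel):
  [0] read 0x19 idx=3: raw=0x43007 flags P=1 W=1 U=1 S=0
  [1] read 0x43 idx=18: raw=0x46007 flags P=1 W=1 U=1 S=0
  [2] read 0x46 idx=24: raw=0x7B002 flags P=0 W=1 U=0 S=0
  ✗ PAGE_NOT_PRESENT  [3 reads]
#5 VA=0xE0480202978 (r,kernel):
  [0] read 0x19 idx=28: raw=0x48007 flags P=1 W=1 U=1 S=0
  [1] read 0x48 idx=18: raw=0x4B007 flags P=1 W=1 U=1 S=0
  [2] read 0x4B idx=1: raw=0x4E007 flags P=1 W=1 U=1 S=0
  [3] read 0x4E idx=2: raw=0x4F007 flags P=1 W=1 U=1 S=0
  ✓ 0x4F978  — 4 lookups
#6 VA=0x70302614314 (r,kernel):
  [0] read 0x19 idx=14: raw=0x52007 flags P=1 W=1 U=1 S=0
  [1] read 0x52 idx=12: raw=0x53007 flags P=1 W=1 U=1 S=0
  [2] read 0x53 idx=19: raw=0x54007 flags P=1 W=1 U=1 S=0
  [3] read 0x54 idx=20: raw=0x55007 flags P=1 W=1 U=1 S=0
  ✓ 0x55314  — 4 lookups

TLB: [["0x48083418", "0x20"], ["0xF8743E1D", "0x2B"], ["0x885C0C1E", "0x35"], ["0x283C3C11", "0x42"], ["0xE0480202", "0x4F"], ["0x70302614", "0x55"]]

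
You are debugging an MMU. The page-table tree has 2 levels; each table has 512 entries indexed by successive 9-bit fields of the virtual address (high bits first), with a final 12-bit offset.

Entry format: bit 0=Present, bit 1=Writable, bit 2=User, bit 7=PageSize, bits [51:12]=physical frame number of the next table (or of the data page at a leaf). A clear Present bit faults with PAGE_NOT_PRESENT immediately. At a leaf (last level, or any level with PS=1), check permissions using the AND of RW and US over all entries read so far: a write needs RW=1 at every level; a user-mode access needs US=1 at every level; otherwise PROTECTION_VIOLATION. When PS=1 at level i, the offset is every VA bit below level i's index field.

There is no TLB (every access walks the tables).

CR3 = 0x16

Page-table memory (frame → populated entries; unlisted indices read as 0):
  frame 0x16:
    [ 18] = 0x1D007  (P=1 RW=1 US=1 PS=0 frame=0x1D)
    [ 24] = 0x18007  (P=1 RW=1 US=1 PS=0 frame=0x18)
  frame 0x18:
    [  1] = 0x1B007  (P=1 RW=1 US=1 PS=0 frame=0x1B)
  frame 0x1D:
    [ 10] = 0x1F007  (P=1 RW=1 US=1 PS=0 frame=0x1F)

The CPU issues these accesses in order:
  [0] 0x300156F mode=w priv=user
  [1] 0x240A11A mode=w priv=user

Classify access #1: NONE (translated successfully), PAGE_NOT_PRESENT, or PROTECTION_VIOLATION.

Walk each access:
#0 VA=0x300156F (w,user):
  L0 @0x16[24] → 0x18007  P=1,RW=1,US=1,PS=0
  L1 @0x18[1] → 0x1B007  P=1,RW=1,US=1,PS=0
  → PA=0x1B56F  (2 entries read)
#1 VA=0x240A11A (w,user):
  L0 @0x16[18] → 0x1D007  P=1,RW=1,US=1,PS=0
  L1 @0x1D[10] → 0x1F007  P=1,RW=1,US=1,PS=0
  → PA=0x1F11A  (2 entries read)

Access #1 fault: NONE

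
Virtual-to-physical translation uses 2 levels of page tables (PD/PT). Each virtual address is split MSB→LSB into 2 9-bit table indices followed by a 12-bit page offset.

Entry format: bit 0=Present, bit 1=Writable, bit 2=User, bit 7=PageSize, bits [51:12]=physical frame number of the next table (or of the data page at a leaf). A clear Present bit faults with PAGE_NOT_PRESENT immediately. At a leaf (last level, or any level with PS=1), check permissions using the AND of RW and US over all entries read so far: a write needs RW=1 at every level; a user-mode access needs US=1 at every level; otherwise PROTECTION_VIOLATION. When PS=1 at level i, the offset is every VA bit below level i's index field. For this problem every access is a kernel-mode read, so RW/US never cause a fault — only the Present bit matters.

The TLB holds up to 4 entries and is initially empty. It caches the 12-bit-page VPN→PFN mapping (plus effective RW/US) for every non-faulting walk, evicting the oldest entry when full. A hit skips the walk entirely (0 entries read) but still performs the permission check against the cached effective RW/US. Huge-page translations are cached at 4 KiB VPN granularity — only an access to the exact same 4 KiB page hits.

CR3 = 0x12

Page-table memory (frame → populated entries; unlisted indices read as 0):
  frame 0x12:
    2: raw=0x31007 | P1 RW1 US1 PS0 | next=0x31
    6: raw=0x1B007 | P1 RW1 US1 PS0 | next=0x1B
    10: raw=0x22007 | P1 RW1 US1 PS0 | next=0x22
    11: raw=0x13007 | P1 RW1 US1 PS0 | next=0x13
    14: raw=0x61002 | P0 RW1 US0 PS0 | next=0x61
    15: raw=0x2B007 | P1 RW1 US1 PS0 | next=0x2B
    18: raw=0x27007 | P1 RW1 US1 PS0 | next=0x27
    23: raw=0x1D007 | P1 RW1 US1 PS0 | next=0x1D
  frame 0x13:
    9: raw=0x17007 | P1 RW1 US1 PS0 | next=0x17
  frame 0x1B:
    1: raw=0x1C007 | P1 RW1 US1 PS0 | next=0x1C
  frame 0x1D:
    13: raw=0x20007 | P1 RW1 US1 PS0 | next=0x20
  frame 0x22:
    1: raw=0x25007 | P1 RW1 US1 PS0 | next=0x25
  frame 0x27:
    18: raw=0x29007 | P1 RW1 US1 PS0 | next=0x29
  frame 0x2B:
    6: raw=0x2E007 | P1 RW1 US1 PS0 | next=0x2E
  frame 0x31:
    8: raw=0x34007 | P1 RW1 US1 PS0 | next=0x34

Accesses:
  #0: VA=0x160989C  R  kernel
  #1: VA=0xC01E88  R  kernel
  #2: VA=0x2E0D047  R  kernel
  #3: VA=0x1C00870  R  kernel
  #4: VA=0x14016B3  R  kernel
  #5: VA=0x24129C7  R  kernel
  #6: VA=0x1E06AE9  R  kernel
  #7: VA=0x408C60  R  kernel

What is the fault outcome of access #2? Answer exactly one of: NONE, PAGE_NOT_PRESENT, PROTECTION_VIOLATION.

Trace:
#0 VA=0x160989C (r,kernel):
  [0] read 0x12 idx=11: raw=0x13007 flags P=1 W=1 U=1 S=0
  [1] read 0x13 idx=9: raw=0x17007 flags P=1 W=1 U=1 S=0
  → PA=0x1789C  (2 entries read)
#1 VA=0xC01E88 (r,kernel):
  [0] read 0x12 idx=6: raw=0x1B007 flags P=1 W=1 U=1 S=0
  [1] read 0x1B idx=1: raw=0x1C007 flags P=1 W=1 U=1 S=0
  → PA=0x1CE88  (2 entries read)
#2 VA=0x2E0D047 (r,kernel):
  [0] read 0x12 idx=23: raw=0x1D007 flags P=1 W=1 U=1 S=0
  [1] read 0x1D idx=13: raw=0x20007 flags P=1 W=1 U=1 S=0
  → PA=0x20047  (2 entries read)
#3 VA=0x1C00870 (r,kernel):
  [0] read 0x12 idx=14: raw=0x61002 flags P=0 W=1 U=0 S=0
  ⇒ fault: PAGE_NOT_PRESENT  — 1 lookups
#4 VA=0x14016B3 (r,kernel):
  [0] read 0x12 idx=10: raw=0x22007 flags P=1 W=1 U=1 S=0
  [1] read 0x22 idx=1: raw=0x25007 flags P=1 W=1 U=1 S=0
  → PA=0x256B3  (2 entries read)
#5 VA=0x24129C7 (r,kernel):
  [0] read 0x12 idx=18: raw=0x27007 flags P=1 W=1 U=1 S=0
  [1] read 0x27 idx=18: raw=0x29007 flags P=1 W=1 U=1 S=0
  → PA=0x299C7  (2 entries read)
#6 VA=0x1E06AE9 (r,kernel):
  [0] read 0x12 idx=15: raw=0x2B007 flags P=1 W=1 U=1 S=0
  [1] read 0x2B idx=6: raw=0x2E007 flags P=1 W=1 U=1 S=0
  → PA=0x2EAE9  (2 entries read)
#7 VA=0x408C60 (r,kernel):
  [0] read 0x12 idx=2: raw=0x31007 flags P=1 W=1 U=1 S=0
  [1] read 0x31 idx=8: raw=0x34007 flags P=1 W=1 U=1 S=0
  → PA=0x34C60  (2 entries read)

Access #2 fault: NONE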